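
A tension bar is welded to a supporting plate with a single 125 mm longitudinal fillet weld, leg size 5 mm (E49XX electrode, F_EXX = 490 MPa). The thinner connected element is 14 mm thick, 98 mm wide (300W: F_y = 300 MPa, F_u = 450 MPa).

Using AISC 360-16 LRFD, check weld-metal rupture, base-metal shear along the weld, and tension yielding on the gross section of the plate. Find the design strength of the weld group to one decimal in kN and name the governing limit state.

Weld metal: throat = 0.707×5 = 3.535 mm, L = 125 mm. φR_n = 0.75 × 0.6 × 490 × 3.535 × 125 = 97.4 kN.
Base metal shear (14 mm plate): yield φR_n = 1.0×0.6×300×14×125 = 315.0 kN; rupture φR_n = 0.75×0.6×450×14×125 = 354.4 kN; take 315.0 kN (yield).
Tension yield (gross): A_g = 98×14 = 1372 mm². φR_n = 0.90 × 300 × 1372 = 370.4 kN.
Governing: min(97.4, 315.0, 370.4) = 97.4 kN → weld metal.

97.4 kN (weld metal governs)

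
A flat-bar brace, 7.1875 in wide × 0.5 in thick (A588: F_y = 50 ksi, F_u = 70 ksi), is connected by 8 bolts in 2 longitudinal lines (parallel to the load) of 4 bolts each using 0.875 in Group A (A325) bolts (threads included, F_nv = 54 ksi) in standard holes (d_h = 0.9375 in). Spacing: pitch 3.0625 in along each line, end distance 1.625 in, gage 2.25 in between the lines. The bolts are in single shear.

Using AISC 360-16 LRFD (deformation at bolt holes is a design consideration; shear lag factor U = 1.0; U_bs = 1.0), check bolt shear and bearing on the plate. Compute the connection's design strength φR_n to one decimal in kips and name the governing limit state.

Bolt shear: A_b = π(0.875)²/4 = 0.60132 in². φR_n = 0.75 × 54 × 0.60132 × 8 × 1 = 194.8 kips.
Bearing (0.5 in plate, F_u = 70 ksi): end bolts L_c = 1.625 − 0.9375/2 = 1.15625, R_n = min(1.2×1.15625×0.5×70, 2.4×0.875×0.5×70) = 48.563 kips/bolt; interior L_c = 3.0625 − 0.9375 = 2.125, R_n = 73.5 kips/bolt. φR_n = 0.75 × (2×48.563 + 6×73.5) = 403.6 kips.
Governing: min(194.8, 403.6) = 194.8 kips → bolt shear.

194.8 kips (bolt shear governs)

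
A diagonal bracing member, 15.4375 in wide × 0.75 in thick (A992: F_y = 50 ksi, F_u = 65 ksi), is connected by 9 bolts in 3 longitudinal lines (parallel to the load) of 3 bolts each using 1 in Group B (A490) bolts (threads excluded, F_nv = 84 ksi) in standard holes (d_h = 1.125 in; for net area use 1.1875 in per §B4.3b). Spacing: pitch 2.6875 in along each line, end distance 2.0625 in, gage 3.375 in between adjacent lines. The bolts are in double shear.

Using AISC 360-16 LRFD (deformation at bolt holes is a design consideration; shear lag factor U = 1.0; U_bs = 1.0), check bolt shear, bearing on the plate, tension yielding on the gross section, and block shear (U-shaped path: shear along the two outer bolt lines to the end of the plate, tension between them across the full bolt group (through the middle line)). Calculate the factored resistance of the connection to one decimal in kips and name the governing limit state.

Bolt shear: A_b = π(1)²/4 = 0.7854 in². φR_n = 0.75 × 84 × 0.7854 × 9 × 2 = 890.6 kips.
Bearing (0.75 in plate, F_u = 65 ksi): end bolts L_c = 2.0625 − 1.125/2 = 1.5, R_n = min(1.2×1.5×0.75×65, 2.4×1×0.75×65) = 87.75 kips/bolt; interior L_c = 2.6875 − 1.125 = 1.5625, R_n = 91.406 kips/bolt. φR_n = 0.75 × (3×87.75 + 6×91.406) = 608.8 kips.
Tension yield (gross): A_g = 15.4375×0.75 = 11.578 in². φR_n = 0.90 × 50 × 11.578 = 521.0 kips.
Block shear: shear path 2×[2.0625+2×2.6875] = 2×7.4375 in, A_gv = 11.156, A_nv = 2×(7.4375 − 2.5×1.1875)×0.75 = 6.7031 in²; tension across gage: (6.75 − 2×1.1875)×0.75 = 3.2813 in². R_n = min(0.6×65×6.7031, 0.6×50×11.156) + 1.0×65×3.2813 = min(261.42, 334.68) + 213.28 = 474.7 kips. φR_n = 0.75 × 474.7 = 356.0 kips.
Governing: min(890.6, 608.8, 521.0, 356.0) = 356.0 kips → block shear.

356.0 kips (block shear governs)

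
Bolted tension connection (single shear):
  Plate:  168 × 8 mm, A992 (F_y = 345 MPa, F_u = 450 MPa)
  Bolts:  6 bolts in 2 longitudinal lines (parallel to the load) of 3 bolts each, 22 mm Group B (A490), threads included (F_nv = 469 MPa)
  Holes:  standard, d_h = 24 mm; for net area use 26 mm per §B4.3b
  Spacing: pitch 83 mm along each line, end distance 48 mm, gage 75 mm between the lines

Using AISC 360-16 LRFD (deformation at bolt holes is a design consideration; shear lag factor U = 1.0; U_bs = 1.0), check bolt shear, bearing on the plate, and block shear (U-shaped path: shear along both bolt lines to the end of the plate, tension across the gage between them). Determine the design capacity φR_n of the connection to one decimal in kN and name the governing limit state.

Bolt shear: A_b = π(22)²/4 = 380.13 mm². φR_n = 0.75 × 469 × 380.13 × 6 × 1 = 802.3 kN.
Bearing (8 mm plate, F_u = 450 MPa): end bolts L_c = 48 − 24/2 = 36, R_n = min(1.2×36×8×450, 2.4×22×8×450) = 155.52 kN/bolt; interior L_c = 83 − 24 = 59, R_n = 190.08 kN/bolt. φR_n = 0.75 × (2×155.52 + 4×190.08) = 803.5 kN.
Block shear: shear path 2×[48+2×83] = 2×214 mm, A_gv = 3424, A_nv = 2×(214 − 2.5×26)×8 = 2384 mm²; tension across gage: (75 − 1×26)×8 = 392 mm². R_n = min(0.6×450×2384, 0.6×345×3424) + 1.0×450×392 = min(643.68, 708.77) + 176.4 = 820.08 kN. φR_n = 0.75 × 820.08 = 615.1 kN.
Governing: min(802.3, 803.5, 615.1) = 615.1 kN → block shear.

615.1 kN (block shear governs)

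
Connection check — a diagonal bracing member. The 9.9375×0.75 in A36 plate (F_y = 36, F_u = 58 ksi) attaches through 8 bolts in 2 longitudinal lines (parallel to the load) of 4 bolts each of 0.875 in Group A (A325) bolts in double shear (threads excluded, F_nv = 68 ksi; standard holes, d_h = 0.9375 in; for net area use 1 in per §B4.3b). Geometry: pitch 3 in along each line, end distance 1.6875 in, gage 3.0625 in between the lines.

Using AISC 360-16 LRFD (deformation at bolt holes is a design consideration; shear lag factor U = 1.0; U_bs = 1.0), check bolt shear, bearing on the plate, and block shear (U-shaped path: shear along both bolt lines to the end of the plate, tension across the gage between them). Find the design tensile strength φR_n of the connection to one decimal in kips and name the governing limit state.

327.0 kips (block shear governs)

Bolt shear: A_b = π(0.875)²/4 = 0.60132 in². φR_n = 0.75 × 68 × 0.60132 × 8 × 2 = 490.7 kips.
Bearing (0.75 in plate, F_u = 58 ksi): end bolts L_c = 1.6875 − 0.9375/2 = 1.21875, R_n = min(1.2×1.21875×0.75×58, 2.4×0.875×0.75×58) = 63.619 kips/bolt; interior L_c = 3 − 0.9375 = 2.0625, R_n = 91.35 kips/bolt. φR_n = 0.75 × (2×63.619 + 6×91.35) = 506.5 kips.
Block shear: shear path 2×[1.6875+3×3] = 2×10.6875 in, A_gv = 16.031, A_nv = 2×(10.6875 − 3.5×1)×0.75 = 10.781 in²; tension across gage: (3.0625 − 1×1)×0.75 = 1.5469 in². R_n = min(0.6×58×10.781, 0.6×36×16.031) + 1.0×58×1.5469 = min(375.18, 346.27) + 89.72 = 435.99 kips. φR_n = 0.75 × 435.99 = 327.0 kips.
Governing: min(490.7, 506.5, 327.0) = 327.0 kips → block shear.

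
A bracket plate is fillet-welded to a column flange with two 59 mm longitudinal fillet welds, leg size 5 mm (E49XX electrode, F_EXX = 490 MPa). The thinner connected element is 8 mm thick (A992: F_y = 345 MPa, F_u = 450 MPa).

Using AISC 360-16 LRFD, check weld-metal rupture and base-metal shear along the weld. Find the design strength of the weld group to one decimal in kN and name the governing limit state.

Weld metal: throat = 0.707×5 = 3.535 mm, L = 2×59 = 118 mm. φR_n = 0.75 × 0.6 × 490 × 3.535 × 118 = 92.0 kN.
Base metal shear (8 mm plate): yield φR_n = 1.0×0.6×345×8×118 = 195.4 kN; rupture φR_n = 0.75×0.6×450×8×118 = 191.2 kN; take 191.2 kN (rupture).
Governing: min(92.0, 191.2) = 92.0 kN → weld metal.

92.0 kN (weld metal governs)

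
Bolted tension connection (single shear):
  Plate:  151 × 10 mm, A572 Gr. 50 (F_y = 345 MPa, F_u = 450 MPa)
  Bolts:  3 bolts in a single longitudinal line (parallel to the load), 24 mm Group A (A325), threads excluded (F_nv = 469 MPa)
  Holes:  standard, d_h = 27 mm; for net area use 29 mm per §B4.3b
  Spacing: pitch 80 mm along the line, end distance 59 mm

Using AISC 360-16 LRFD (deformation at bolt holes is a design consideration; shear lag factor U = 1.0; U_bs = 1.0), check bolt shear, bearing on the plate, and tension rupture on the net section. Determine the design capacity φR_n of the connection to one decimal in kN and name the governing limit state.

411.8 kN (net-section rupture governs)

Bolt shear: A_b = π(24)²/4 = 452.39 mm². φR_n = 0.75 × 469 × 452.39 × 3 × 1 = 477.4 kN.
Bearing (10 mm plate, F_u = 450 MPa): end bolts L_c = 59 − 27/2 = 45.5, R_n = min(1.2×45.5×10×450, 2.4×24×10×450) = 245.7 kN/bolt; interior L_c = 80 − 27 = 53, R_n = 259.2 kN/bolt. φR_n = 0.75 × (1×245.7 + 2×259.2) = 573.1 kN.
Tension rupture (net): A_n = (151 − 1×29)×10 = 1220 mm² (U = 1.0, A_e = A_n). φR_n = 0.75 × 450 × 1220 = 411.8 kN.
Governing: min(477.4, 573.1, 411.8) = 411.8 kN → net-section rupture.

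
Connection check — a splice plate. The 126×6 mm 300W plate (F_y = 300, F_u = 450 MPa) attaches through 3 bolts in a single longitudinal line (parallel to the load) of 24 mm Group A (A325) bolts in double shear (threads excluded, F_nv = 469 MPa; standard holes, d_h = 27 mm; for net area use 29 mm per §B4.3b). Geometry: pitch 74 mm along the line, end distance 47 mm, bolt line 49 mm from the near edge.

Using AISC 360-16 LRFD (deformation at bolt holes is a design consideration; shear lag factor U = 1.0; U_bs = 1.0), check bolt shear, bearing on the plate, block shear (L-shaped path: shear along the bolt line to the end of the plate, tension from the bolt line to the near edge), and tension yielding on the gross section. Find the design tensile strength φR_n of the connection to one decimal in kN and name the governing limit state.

204.1 kN (gross-section yield governs)

Bolt shear: A_b = π(24)²/4 = 452.39 mm². φR_n = 0.75 × 469 × 452.39 × 3 × 2 = 954.8 kN.
Bearing (6 mm plate, F_u = 450 MPa): end bolts L_c = 47 − 27/2 = 33.5, R_n = min(1.2×33.5×6×450, 2.4×24×6×450) = 108.54 kN/bolt; interior L_c = 74 − 27 = 47, R_n = 152.28 kN/bolt. φR_n = 0.75 × (1×108.54 + 2×152.28) = 309.8 kN.
Block shear: shear path 1×[47+2×74] = 1×195 mm, A_gv = 1170, A_nv = 1×(195 − 2.5×29)×6 = 735 mm²; tension to near edge: (49 − 0.5×29)×6 = 207 mm². R_n = min(0.6×450×735, 0.6×300×1170) + 1.0×450×207 = min(198.45, 210.6) + 93.15 = 291.6 kN. φR_n = 0.75 × 291.6 = 218.7 kN.
Tension yield (gross): A_g = 126×6 = 756 mm². φR_n = 0.90 × 300 × 756 = 204.1 kN.
Governing: min(954.8, 309.8, 218.7, 204.1) = 204.1 kN → gross-section yield.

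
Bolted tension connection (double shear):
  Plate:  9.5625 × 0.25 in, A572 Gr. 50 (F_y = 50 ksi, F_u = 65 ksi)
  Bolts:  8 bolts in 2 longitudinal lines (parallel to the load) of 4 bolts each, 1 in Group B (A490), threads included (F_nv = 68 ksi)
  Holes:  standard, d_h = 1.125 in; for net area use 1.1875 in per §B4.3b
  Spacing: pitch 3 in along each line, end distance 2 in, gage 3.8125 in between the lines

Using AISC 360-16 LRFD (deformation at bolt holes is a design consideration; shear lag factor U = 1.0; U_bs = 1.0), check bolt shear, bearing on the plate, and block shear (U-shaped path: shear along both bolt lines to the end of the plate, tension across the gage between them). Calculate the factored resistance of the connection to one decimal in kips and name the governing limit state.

132.1 kips (block shear governs)

Bolt shear: A_b = π(1)²/4 = 0.7854 in². φR_n = 0.75 × 68 × 0.7854 × 8 × 2 = 640.9 kips.
Bearing (0.25 in plate, F_u = 65 ksi): end bolts L_c = 2 − 1.125/2 = 1.4375, R_n = min(1.2×1.4375×0.25×65, 2.4×1×0.25×65) = 28.031 kips/bolt; interior L_c = 3 − 1.125 = 1.875, R_n = 36.563 kips/bolt. φR_n = 0.75 × (2×28.031 + 6×36.563) = 206.6 kips.
Block shear: shear path 2×[2+3×3] = 2×11 in, A_gv = 5.5, A_nv = 2×(11 − 3.5×1.1875)×0.25 = 3.4219 in²; tension across gage: (3.8125 − 1×1.1875)×0.25 = 0.65625 in². R_n = min(0.6×65×3.4219, 0.6×50×5.5) + 1.0×65×0.65625 = min(133.45, 165) + 42.656 = 176.11 kips. φR_n = 0.75 × 176.11 = 132.1 kips.
Governing: min(640.9, 206.6, 132.1) = 132.1 kips → block shear.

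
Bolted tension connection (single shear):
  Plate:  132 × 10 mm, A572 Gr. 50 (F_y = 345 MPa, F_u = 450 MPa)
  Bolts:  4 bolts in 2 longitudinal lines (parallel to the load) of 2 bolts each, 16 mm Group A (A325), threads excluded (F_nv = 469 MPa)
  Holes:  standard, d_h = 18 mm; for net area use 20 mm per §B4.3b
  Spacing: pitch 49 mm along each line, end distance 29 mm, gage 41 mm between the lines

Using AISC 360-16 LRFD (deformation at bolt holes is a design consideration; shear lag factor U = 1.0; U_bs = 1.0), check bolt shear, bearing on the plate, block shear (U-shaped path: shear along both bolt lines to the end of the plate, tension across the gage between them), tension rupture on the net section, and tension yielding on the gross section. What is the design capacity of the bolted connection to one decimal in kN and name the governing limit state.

Bolt shear: A_b = π(16)²/4 = 201.06 mm². φR_n = 0.75 × 469 × 201.06 × 4 × 1 = 282.9 kN.
Bearing (10 mm plate, F_u = 450 MPa): end bolts L_c = 29 − 18/2 = 20, R_n = min(1.2×20×10×450, 2.4×16×10×450) = 108 kN/bolt; interior L_c = 49 − 18 = 31, R_n = 167.4 kN/bolt. φR_n = 0.75 × (2×108 + 2×167.4) = 413.1 kN.
Block shear: shear path 2×[29+1×49] = 2×78 mm, A_gv = 1560, A_nv = 2×(78 − 1.5×20)×10 = 960 mm²; tension across gage: (41 − 1×20)×10 = 210 mm². R_n = min(0.6×450×960, 0.6×345×1560) + 1.0×450×210 = min(259.2, 322.92) + 94.5 = 353.7 kN. φR_n = 0.75 × 353.7 = 265.3 kN.
Tension rupture (net): A_n = (132 − 2×20)×10 = 920 mm² (U = 1.0, A_e = A_n). φR_n = 0.75 × 450 × 920 = 310.5 kN.
Tension yield (gross): A_g = 132×10 = 1320 mm². φR_n = 0.90 × 345 × 1320 = 409.9 kN.
Governing: min(282.9, 413.1, 265.3, 310.5, 409.9) = 265.3 kN → block shear.

265.3 kN (block shear governs)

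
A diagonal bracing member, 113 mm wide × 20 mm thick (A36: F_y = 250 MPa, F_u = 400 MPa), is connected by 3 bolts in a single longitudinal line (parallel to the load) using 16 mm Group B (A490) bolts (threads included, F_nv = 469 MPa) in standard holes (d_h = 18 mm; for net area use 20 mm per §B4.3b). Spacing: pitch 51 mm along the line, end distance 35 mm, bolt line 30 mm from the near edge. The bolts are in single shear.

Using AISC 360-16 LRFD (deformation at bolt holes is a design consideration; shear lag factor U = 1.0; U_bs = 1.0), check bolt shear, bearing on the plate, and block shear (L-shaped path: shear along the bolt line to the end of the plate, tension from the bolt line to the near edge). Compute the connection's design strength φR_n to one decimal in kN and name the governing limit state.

212.2 kN (bolt shear governs)

Bolt shear: A_b = π(16)²/4 = 201.06 mm². φR_n = 0.75 × 469 × 201.06 × 3 × 1 = 212.2 kN.
Bearing (20 mm plate, F_u = 400 MPa): end bolts L_c = 35 − 18/2 = 26, R_n = min(1.2×26×20×400, 2.4×16×20×400) = 249.6 kN/bolt; interior L_c = 51 − 18 = 33, R_n = 307.2 kN/bolt. φR_n = 0.75 × (1×249.6 + 2×307.2) = 648.0 kN.
Block shear: shear path 1×[35+2×51] = 1×137 mm, A_gv = 2740, A_nv = 1×(137 − 2.5×20)×20 = 1740 mm²; tension to near edge: (30 − 0.5×20)×20 = 400 mm². R_n = min(0.6×400×1740, 0.6×250×2740) + 1.0×400×400 = min(417.6, 411) + 160 = 571 kN. φR_n = 0.75 × 571 = 428.3 kN.
Governing: min(212.2, 648.0, 428.3) = 212.2 kN → bolt shear.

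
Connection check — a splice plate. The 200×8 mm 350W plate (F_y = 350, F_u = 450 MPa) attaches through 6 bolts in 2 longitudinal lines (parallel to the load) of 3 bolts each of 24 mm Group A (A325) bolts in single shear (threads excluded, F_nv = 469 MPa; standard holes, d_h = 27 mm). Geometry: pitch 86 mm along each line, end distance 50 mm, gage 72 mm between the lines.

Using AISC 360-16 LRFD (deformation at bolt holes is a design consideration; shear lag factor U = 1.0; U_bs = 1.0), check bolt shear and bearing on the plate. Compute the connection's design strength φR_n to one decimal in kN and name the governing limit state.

858.6 kN (bearing governs)

Bolt shear: A_b = π(24)²/4 = 452.39 mm². φR_n = 0.75 × 469 × 452.39 × 6 × 1 = 954.8 kN.
Bearing (8 mm plate, F_u = 450 MPa): end bolts L_c = 50 − 27/2 = 36.5, R_n = min(1.2×36.5×8×450, 2.4×24×8×450) = 157.68 kN/bolt; interior L_c = 86 − 27 = 59, R_n = 207.36 kN/bolt. φR_n = 0.75 × (2×157.68 + 4×207.36) = 858.6 kN.
Governing: min(954.8, 858.6) = 858.6 kN → bearing.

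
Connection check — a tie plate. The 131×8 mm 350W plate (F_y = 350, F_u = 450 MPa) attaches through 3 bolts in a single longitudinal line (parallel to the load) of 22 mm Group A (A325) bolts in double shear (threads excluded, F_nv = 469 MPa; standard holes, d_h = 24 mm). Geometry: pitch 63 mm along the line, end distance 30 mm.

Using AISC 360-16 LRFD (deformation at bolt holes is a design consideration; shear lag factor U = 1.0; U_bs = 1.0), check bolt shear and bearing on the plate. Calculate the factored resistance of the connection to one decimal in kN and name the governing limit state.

Bolt shear: A_b = π(22)²/4 = 380.13 mm². φR_n = 0.75 × 469 × 380.13 × 3 × 2 = 802.3 kN.
Bearing (8 mm plate, F_u = 450 MPa): end bolts L_c = 30 − 24/2 = 18, R_n = min(1.2×18×8×450, 2.4×22×8×450) = 77.76 kN/bolt; interior L_c = 63 − 24 = 39, R_n = 168.48 kN/bolt. φR_n = 0.75 × (1×77.76 + 2×168.48) = 311.0 kN.
Governing: min(802.3, 311.0) = 311.0 kN → bearing.

311.0 kN (bearing governs)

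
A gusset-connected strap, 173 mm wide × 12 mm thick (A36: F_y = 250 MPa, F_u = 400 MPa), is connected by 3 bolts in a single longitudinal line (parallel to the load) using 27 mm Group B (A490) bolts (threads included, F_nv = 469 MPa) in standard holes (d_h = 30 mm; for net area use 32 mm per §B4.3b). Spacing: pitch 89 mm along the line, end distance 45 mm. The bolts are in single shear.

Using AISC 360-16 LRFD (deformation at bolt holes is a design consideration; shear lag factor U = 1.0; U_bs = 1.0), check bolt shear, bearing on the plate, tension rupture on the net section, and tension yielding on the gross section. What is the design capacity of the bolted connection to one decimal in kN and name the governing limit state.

467.1 kN (gross-section yield governs)

Bolt shear: A_b = π(27)²/4 = 572.56 mm². φR_n = 0.75 × 469 × 572.56 × 3 × 1 = 604.2 kN.
Bearing (12 mm plate, F_u = 400 MPa): end bolts L_c = 45 − 30/2 = 30, R_n = min(1.2×30×12×400, 2.4×27×12×400) = 172.8 kN/bolt; interior L_c = 89 − 30 = 59, R_n = 311.04 kN/bolt. φR_n = 0.75 × (1×172.8 + 2×311.04) = 596.2 kN.
Tension rupture (net): A_n = (173 − 1×32)×12 = 1692 mm² (U = 1.0, A_e = A_n). φR_n = 0.75 × 400 × 1692 = 507.6 kN.
Tension yield (gross): A_g = 173×12 = 2076 mm². φR_n = 0.90 × 250 × 2076 = 467.1 kN.
Governing: min(604.2, 596.2, 507.6, 467.1) = 467.1 kN → gross-section yield.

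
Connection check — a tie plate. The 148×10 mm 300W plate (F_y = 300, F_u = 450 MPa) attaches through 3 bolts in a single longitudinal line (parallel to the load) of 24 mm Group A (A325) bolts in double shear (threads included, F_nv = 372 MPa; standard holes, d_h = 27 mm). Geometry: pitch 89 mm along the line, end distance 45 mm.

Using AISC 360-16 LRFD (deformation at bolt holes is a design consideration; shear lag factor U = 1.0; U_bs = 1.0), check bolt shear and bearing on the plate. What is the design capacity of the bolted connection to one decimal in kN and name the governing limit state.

516.4 kN (bearing governs)

Bolt shear: A_b = π(24)²/4 = 452.39 mm². φR_n = 0.75 × 372 × 452.39 × 3 × 2 = 757.3 kN.
Bearing (10 mm plate, F_u = 450 MPa): end bolts L_c = 45 − 27/2 = 31.5, R_n = min(1.2×31.5×10×450, 2.4×24×10×450) = 170.1 kN/bolt; interior L_c = 89 − 27 = 62, R_n = 259.2 kN/bolt. φR_n = 0.75 × (1×170.1 + 2×259.2) = 516.4 kN.
Governing: min(757.3, 516.4) = 516.4 kN → bearing.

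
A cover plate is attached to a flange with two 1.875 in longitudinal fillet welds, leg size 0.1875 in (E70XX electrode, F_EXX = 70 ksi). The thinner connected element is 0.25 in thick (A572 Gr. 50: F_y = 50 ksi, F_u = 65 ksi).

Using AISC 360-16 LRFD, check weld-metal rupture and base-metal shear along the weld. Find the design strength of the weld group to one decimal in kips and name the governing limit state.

15.7 kips (weld metal governs)

Weld metal: throat = 0.707×0.1875 = 0.13256 in, L = 2×1.875 = 3.75 in. φR_n = 0.75 × 0.6 × 70 × 0.13256 × 3.75 = 15.7 kips.
Base metal shear (0.25 in plate): yield φR_n = 1.0×0.6×50×0.25×3.75 = 28.1 kips; rupture φR_n = 0.75×0.6×65×0.25×3.75 = 27.4 kips; take 27.4 kips (rupture).
Governing: min(15.7, 27.4) = 15.7 kips → weld metal.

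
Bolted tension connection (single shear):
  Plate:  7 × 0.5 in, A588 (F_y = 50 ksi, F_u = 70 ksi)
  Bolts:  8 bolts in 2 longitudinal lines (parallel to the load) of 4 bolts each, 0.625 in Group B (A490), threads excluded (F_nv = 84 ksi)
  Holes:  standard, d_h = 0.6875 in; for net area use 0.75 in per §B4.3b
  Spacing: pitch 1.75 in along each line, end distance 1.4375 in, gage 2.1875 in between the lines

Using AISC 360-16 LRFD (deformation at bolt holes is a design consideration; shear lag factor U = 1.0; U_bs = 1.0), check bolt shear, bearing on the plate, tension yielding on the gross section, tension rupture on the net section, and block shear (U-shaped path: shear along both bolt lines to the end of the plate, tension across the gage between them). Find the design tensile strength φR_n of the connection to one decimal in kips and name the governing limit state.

144.4 kips (net-section rupture governs)

Bolt shear: A_b = π(0.625)²/4 = 0.3068 in². φR_n = 0.75 × 84 × 0.3068 × 8 × 1 = 154.6 kips.
Bearing (0.5 in plate, F_u = 70 ksi): end bolts L_c = 1.4375 − 0.6875/2 = 1.09375, R_n = min(1.2×1.09375×0.5×70, 2.4×0.625×0.5×70) = 45.938 kips/bolt; interior L_c = 1.75 − 0.6875 = 1.0625, R_n = 44.625 kips/bolt. φR_n = 0.75 × (2×45.938 + 6×44.625) = 269.7 kips.
Tension yield (gross): A_g = 7×0.5 = 3.5 in². φR_n = 0.90 × 50 × 3.5 = 157.5 kips.
Tension rupture (net): A_n = (7 − 2×0.75)×0.5 = 2.75 in² (U = 1.0, A_e = A_n). φR_n = 0.75 × 70 × 2.75 = 144.4 kips.
Block shear: shear path 2×[1.4375+3×1.75] = 2×6.6875 in, A_gv = 6.6875, A_nv = 2×(6.6875 − 3.5×0.75)×0.5 = 4.0625 in²; tension across gage: (2.1875 − 1×0.75)×0.5 = 0.71875 in². R_n = min(0.6×70×4.0625, 0.6×50×6.6875) + 1.0×70×0.71875 = min(170.63, 200.63) + 50.313 = 220.94 kips. φR_n = 0.75 × 220.94 = 165.7 kips.
Governing: min(154.6, 269.7, 157.5, 144.4, 165.7) = 144.4 kips → net-section rupture.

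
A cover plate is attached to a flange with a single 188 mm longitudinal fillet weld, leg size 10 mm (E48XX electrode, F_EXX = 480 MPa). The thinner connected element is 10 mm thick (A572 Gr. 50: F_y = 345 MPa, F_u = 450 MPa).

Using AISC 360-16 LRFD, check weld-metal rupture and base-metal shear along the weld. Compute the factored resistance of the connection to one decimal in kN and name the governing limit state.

Weld metal: throat = 0.707×10 = 7.07 mm, L = 188 mm. φR_n = 0.75 × 0.6 × 480 × 7.07 × 188 = 287.1 kN.
Base metal shear (10 mm plate): yield φR_n = 1.0×0.6×345×10×188 = 389.2 kN; rupture φR_n = 0.75×0.6×450×10×188 = 380.7 kN; take 380.7 kN (rupture).
Governing: min(287.1, 380.7) = 287.1 kN → weld metal.

287.1 kN (weld metal governs)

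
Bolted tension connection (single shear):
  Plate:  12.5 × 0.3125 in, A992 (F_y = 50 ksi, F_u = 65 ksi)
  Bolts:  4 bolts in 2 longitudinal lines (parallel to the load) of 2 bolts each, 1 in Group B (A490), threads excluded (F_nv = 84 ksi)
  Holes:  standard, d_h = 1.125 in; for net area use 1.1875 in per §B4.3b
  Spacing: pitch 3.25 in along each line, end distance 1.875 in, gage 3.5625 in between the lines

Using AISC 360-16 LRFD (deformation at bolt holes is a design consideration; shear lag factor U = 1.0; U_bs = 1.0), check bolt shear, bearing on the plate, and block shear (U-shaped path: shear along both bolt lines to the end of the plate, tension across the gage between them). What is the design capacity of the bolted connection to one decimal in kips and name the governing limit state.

97.3 kips (block shear governs)

Bolt shear: A_b = π(1)²/4 = 0.7854 in². φR_n = 0.75 × 84 × 0.7854 × 4 × 1 = 197.9 kips.
Bearing (0.3125 in plate, F_u = 65 ksi): end bolts L_c = 1.875 − 1.125/2 = 1.3125, R_n = min(1.2×1.3125×0.3125×65, 2.4×1×0.3125×65) = 31.992 kips/bolt; interior L_c = 3.25 − 1.125 = 2.125, R_n = 48.75 kips/bolt. φR_n = 0.75 × (2×31.992 + 2×48.75) = 121.1 kips.
Block shear: shear path 2×[1.875+1×3.25] = 2×5.125 in, A_gv = 3.2031, A_nv = 2×(5.125 − 1.5×1.1875)×0.3125 = 2.0898 in²; tension across gage: (3.5625 − 1×1.1875)×0.3125 = 0.74219 in². R_n = min(0.6×65×2.0898, 0.6×50×3.2031) + 1.0×65×0.74219 = min(81.502, 96.093) + 48.242 = 129.74 kips. φR_n = 0.75 × 129.74 = 97.3 kips.
Governing: min(197.9, 121.1, 97.3) = 97.3 kips → block shear.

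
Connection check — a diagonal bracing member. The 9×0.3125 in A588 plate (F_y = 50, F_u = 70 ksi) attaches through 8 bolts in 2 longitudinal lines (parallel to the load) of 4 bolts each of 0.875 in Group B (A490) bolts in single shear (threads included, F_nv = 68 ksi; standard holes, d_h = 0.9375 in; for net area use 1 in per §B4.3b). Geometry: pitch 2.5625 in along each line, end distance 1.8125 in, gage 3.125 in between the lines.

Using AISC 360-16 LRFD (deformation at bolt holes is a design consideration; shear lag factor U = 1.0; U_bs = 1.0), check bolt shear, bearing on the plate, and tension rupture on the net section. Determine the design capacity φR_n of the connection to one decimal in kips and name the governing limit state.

Bolt shear: A_b = π(0.875)²/4 = 0.60132 in². φR_n = 0.75 × 68 × 0.60132 × 8 × 1 = 245.3 kips.
Bearing (0.3125 in plate, F_u = 70 ksi): end bolts L_c = 1.8125 − 0.9375/2 = 1.34375, R_n = min(1.2×1.34375×0.3125×70, 2.4×0.875×0.3125×70) = 35.273 kips/bolt; interior L_c = 2.5625 − 0.9375 = 1.625, R_n = 42.656 kips/bolt. φR_n = 0.75 × (2×35.273 + 6×42.656) = 244.9 kips.
Tension rupture (net): A_n = (9 − 2×1)×0.3125 = 2.1875 in² (U = 1.0, A_e = A_n). φR_n = 0.75 × 70 × 2.1875 = 114.8 kips.
Governing: min(245.3, 244.9, 114.8) = 114.8 kips → net-section rupture.

114.8 kips (net-section rupture governs)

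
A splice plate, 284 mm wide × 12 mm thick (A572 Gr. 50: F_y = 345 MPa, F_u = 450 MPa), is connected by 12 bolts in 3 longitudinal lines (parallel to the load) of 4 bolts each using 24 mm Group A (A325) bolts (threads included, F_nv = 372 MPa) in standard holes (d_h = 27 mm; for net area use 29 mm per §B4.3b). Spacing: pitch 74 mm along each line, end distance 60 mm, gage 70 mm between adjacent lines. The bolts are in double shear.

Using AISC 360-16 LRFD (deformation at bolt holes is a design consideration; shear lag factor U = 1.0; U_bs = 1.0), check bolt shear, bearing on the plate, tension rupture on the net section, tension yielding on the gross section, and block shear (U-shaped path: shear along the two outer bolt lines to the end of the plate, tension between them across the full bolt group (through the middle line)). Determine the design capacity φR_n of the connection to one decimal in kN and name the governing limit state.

Bolt shear: A_b = π(24)²/4 = 452.39 mm². φR_n = 0.75 × 372 × 452.39 × 12 × 2 = 3029.2 kN.
Bearing (12 mm plate, F_u = 450 MPa): end bolts L_c = 60 − 27/2 = 46.5, R_n = min(1.2×46.5×12×450, 2.4×24×12×450) = 301.32 kN/bolt; interior L_c = 74 − 27 = 47, R_n = 304.56 kN/bolt. φR_n = 0.75 × (3×301.32 + 9×304.56) = 2733.8 kN.
Tension rupture (net): A_n = (284 − 3×29)×12 = 2364 mm² (U = 1.0, A_e = A_n). φR_n = 0.75 × 450 × 2364 = 797.9 kN.
Tension yield (gross): A_g = 284×12 = 3408 mm². φR_n = 0.90 × 345 × 3408 = 1058.2 kN.
Block shear: shear path 2×[60+3×74] = 2×282 mm, A_gv = 6768, A_nv = 2×(282 − 3.5×29)×12 = 4332 mm²; tension across gage: (140 − 2×29)×12 = 984 mm². R_n = min(0.6×450×4332, 0.6×345×6768) + 1.0×450×984 = min(1169.6, 1401) + 442.8 = 1612.4 kN. φR_n = 0.75 × 1612.4 = 1209.3 kN.
Governing: min(3029.2, 2733.8, 797.9, 1058.2, 1209.3) = 797.9 kN → net-section rupture.

797.9 kN (net-section rupture governs)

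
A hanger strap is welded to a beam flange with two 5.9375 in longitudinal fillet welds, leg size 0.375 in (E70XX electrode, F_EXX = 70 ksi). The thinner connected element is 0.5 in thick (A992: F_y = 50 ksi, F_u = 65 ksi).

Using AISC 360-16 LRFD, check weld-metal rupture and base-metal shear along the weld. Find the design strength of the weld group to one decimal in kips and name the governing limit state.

99.2 kips (weld metal governs)

Weld metal: throat = 0.707×0.375 = 0.26513 in, L = 2×5.9375 = 11.875 in. φR_n = 0.75 × 0.6 × 70 × 0.26513 × 11.875 = 99.2 kips.
Base metal shear (0.5 in plate): yield φR_n = 1.0×0.6×50×0.5×11.875 = 178.1 kips; rupture φR_n = 0.75×0.6×65×0.5×11.875 = 173.7 kips; take 173.7 kips (rupture).
Governing: min(99.2, 173.7) = 99.2 kips → weld metal.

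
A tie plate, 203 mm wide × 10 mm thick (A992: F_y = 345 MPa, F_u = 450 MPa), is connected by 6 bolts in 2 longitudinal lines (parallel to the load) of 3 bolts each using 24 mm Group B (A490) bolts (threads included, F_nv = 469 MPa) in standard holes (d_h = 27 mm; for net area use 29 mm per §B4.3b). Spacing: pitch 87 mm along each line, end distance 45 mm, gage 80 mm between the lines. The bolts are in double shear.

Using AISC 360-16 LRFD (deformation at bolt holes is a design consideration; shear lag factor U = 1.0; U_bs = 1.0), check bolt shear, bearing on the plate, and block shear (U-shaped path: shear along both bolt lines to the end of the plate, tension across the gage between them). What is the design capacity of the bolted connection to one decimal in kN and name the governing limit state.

765.5 kN (block shear governs)

Bolt shear: A_b = π(24)²/4 = 452.39 mm². φR_n = 0.75 × 469 × 452.39 × 6 × 2 = 1909.5 kN.
Bearing (10 mm plate, F_u = 450 MPa): end bolts L_c = 45 − 27/2 = 31.5, R_n = min(1.2×31.5×10×450, 2.4×24×10×450) = 170.1 kN/bolt; interior L_c = 87 − 27 = 60, R_n = 259.2 kN/bolt. φR_n = 0.75 × (2×170.1 + 4×259.2) = 1032.8 kN.
Block shear: shear path 2×[45+2×87] = 2×219 mm, A_gv = 4380, A_nv = 2×(219 − 2.5×29)×10 = 2930 mm²; tension across gage: (80 − 1×29)×10 = 510 mm². R_n = min(0.6×450×2930, 0.6×345×4380) + 1.0×450×510 = min(791.1, 906.66) + 229.5 = 1020.6 kN. φR_n = 0.75 × 1020.6 = 765.5 kN.
Governing: min(1909.5, 1032.8, 765.5) = 765.5 kN → block shear.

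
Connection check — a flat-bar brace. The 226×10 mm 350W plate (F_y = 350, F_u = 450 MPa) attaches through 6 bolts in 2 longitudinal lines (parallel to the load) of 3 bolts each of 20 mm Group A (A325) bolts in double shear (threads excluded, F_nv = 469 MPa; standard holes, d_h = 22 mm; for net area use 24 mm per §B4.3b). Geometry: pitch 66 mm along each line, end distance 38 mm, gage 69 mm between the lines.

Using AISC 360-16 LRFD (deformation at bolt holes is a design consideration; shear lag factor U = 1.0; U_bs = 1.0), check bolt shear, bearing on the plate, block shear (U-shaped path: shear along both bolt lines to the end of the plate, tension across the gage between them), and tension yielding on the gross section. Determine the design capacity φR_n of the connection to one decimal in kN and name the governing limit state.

Bolt shear: A_b = π(20)²/4 = 314.16 mm². φR_n = 0.75 × 469 × 314.16 × 6 × 2 = 1326.1 kN.
Bearing (10 mm plate, F_u = 450 MPa): end bolts L_c = 38 − 22/2 = 27, R_n = min(1.2×27×10×450, 2.4×20×10×450) = 145.8 kN/bolt; interior L_c = 66 − 22 = 44, R_n = 216 kN/bolt. φR_n = 0.75 × (2×145.8 + 4×216) = 866.7 kN.
Block shear: shear path 2×[38+2×66] = 2×170 mm, A_gv = 3400, A_nv = 2×(170 − 2.5×24)×10 = 2200 mm²; tension across gage: (69 − 1×24)×10 = 450 mm². R_n = min(0.6×450×2200, 0.6×350×3400) + 1.0×450×450 = min(594, 714) + 202.5 = 796.5 kN. φR_n = 0.75 × 796.5 = 597.4 kN.
Tension yield (gross): A_g = 226×10 = 2260 mm². φR_n = 0.90 × 350 × 2260 = 711.9 kN.
Governing: min(1326.1, 866.7, 597.4, 711.9) = 597.4 kN → block shear.

597.4 kN (block shear governs)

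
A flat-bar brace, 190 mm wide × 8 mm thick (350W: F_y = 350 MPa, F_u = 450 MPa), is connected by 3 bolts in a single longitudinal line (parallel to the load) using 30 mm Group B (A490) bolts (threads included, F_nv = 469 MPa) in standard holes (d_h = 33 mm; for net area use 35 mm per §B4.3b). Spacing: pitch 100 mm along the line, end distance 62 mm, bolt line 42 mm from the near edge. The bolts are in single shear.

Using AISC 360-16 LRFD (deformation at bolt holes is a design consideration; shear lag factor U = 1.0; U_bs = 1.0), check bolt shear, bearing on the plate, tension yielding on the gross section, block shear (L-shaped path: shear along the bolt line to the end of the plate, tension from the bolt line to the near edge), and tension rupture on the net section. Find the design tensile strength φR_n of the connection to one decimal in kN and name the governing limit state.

Bolt shear: A_b = π(30)²/4 = 706.86 mm². φR_n = 0.75 × 469 × 706.86 × 3 × 1 = 745.9 kN.
Bearing (8 mm plate, F_u = 450 MPa): end bolts L_c = 62 − 33/2 = 45.5, R_n = min(1.2×45.5×8×450, 2.4×30×8×450) = 196.56 kN/bolt; interior L_c = 100 − 33 = 67, R_n = 259.2 kN/bolt. φR_n = 0.75 × (1×196.56 + 2×259.2) = 536.2 kN.
Tension yield (gross): A_g = 190×8 = 1520 mm². φR_n = 0.90 × 350 × 1520 = 478.8 kN.
Block shear: shear path 1×[62+2×100] = 1×262 mm, A_gv = 2096, A_nv = 1×(262 − 2.5×35)×8 = 1396 mm²; tension to near edge: (42 − 0.5×35)×8 = 196 mm². R_n = min(0.6×450×1396, 0.6×350×2096) + 1.0×450×196 = min(376.92, 440.16) + 88.2 = 465.12 kN. φR_n = 0.75 × 465.12 = 348.8 kN.
Tension rupture (net): A_n = (190 − 1×35)×8 = 1240 mm² (U = 1.0, A_e = A_n). φR_n = 0.75 × 450 × 1240 = 418.5 kN.
Governing: min(745.9, 536.2, 478.8, 348.8, 418.5) = 348.8 kN → block shear.

348.8 kN (block shear governs)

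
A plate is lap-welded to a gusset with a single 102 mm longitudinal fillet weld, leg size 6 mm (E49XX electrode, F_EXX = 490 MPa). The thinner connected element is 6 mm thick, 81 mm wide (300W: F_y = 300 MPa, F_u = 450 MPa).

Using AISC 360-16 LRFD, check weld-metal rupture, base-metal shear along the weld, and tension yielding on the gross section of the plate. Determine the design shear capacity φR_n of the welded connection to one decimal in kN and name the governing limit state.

Weld metal: throat = 0.707×6 = 4.242 mm, L = 102 mm. φR_n = 0.75 × 0.6 × 490 × 4.242 × 102 = 95.4 kN.
Base metal shear (6 mm plate): yield φR_n = 1.0×0.6×300×6×102 = 110.2 kN; rupture φR_n = 0.75×0.6×450×6×102 = 123.9 kN; take 110.2 kN (yield).
Tension yield (gross): A_g = 81×6 = 486 mm². φR_n = 0.90 × 300 × 486 = 131.2 kN.
Governing: min(95.4, 110.2, 131.2) = 95.4 kN → weld metal.

95.4 kN (weld metal governs)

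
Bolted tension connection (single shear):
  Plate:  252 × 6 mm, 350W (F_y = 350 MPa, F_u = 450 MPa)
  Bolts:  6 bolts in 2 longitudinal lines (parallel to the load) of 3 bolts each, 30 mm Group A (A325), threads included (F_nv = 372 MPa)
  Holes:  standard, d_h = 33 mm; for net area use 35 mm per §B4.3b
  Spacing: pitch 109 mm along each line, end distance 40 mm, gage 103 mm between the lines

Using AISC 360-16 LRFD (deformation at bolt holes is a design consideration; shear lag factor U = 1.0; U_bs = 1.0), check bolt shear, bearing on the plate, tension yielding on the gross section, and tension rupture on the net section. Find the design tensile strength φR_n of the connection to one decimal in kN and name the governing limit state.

Bolt shear: A_b = π(30)²/4 = 706.86 mm². φR_n = 0.75 × 372 × 706.86 × 6 × 1 = 1183.3 kN.
Bearing (6 mm plate, F_u = 450 MPa): end bolts L_c = 40 − 33/2 = 23.5, R_n = min(1.2×23.5×6×450, 2.4×30×6×450) = 76.14 kN/bolt; interior L_c = 109 − 33 = 76, R_n = 194.4 kN/bolt. φR_n = 0.75 × (2×76.14 + 4×194.4) = 697.4 kN.
Tension yield (gross): A_g = 252×6 = 1512 mm². φR_n = 0.90 × 350 × 1512 = 476.3 kN.
Tension rupture (net): A_n = (252 − 2×35)×6 = 1092 mm² (U = 1.0, A_e = A_n). φR_n = 0.75 × 450 × 1092 = 368.6 kN.
Governing: min(1183.3, 697.4, 476.3, 368.6) = 368.6 kN → net-section rupture.

368.6 kN (net-section rupture governs)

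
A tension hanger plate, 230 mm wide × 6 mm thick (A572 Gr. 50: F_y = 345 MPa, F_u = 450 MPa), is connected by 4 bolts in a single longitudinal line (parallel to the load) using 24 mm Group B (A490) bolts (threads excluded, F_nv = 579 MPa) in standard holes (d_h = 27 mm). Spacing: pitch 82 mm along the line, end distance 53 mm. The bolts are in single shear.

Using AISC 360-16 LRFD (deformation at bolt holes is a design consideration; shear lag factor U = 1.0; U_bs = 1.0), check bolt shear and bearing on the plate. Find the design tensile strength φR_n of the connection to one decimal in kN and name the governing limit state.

Bolt shear: A_b = π(24)²/4 = 452.39 mm². φR_n = 0.75 × 579 × 452.39 × 4 × 1 = 785.8 kN.
Bearing (6 mm plate, F_u = 450 MPa): end bolts L_c = 53 − 27/2 = 39.5, R_n = min(1.2×39.5×6×450, 2.4×24×6×450) = 127.98 kN/bolt; interior L_c = 82 − 27 = 55, R_n = 155.52 kN/bolt. φR_n = 0.75 × (1×127.98 + 3×155.52) = 445.9 kN.
Governing: min(785.8, 445.9) = 445.9 kN → bearing.

445.9 kN (bearing governs)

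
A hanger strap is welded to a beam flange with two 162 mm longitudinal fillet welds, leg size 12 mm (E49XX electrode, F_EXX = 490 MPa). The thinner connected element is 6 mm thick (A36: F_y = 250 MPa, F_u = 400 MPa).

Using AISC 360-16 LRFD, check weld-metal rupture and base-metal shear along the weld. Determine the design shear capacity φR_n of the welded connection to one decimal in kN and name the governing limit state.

291.6 kN (base-metal shear governs)

Weld metal: throat = 0.707×12 = 8.484 mm, L = 2×162 = 324 mm. φR_n = 0.75 × 0.6 × 490 × 8.484 × 324 = 606.1 kN.
Base metal shear (6 mm plate): yield φR_n = 1.0×0.6×250×6×324 = 291.6 kN; rupture φR_n = 0.75×0.6×400×6×324 = 349.9 kN; take 291.6 kN (yield).
Governing: min(606.1, 291.6) = 291.6 kN → base-metal shear.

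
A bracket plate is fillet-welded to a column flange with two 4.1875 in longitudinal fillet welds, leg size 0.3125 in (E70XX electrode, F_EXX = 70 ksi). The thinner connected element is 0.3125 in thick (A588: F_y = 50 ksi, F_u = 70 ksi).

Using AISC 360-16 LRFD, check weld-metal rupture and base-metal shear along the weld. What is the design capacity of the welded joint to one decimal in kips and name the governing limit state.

58.3 kips (weld metal governs)

Weld metal: throat = 0.707×0.3125 = 0.22094 in, L = 2×4.1875 = 8.375 in. φR_n = 0.75 × 0.6 × 70 × 0.22094 × 8.375 = 58.3 kips.
Base metal shear (0.3125 in plate): yield φR_n = 1.0×0.6×50×0.3125×8.375 = 78.5 kips; rupture φR_n = 0.75×0.6×70×0.3125×8.375 = 82.4 kips; take 78.5 kips (yield).
Governing: min(58.3, 78.5) = 58.3 kips → weld metal.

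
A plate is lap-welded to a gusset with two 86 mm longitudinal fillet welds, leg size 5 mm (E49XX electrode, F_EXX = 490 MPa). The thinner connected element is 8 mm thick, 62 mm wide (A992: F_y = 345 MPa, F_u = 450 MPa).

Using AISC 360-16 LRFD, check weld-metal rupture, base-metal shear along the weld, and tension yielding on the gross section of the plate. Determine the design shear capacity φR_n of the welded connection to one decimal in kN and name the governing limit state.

Weld metal: throat = 0.707×5 = 3.535 mm, L = 2×86 = 172 mm. φR_n = 0.75 × 0.6 × 490 × 3.535 × 172 = 134.1 kN.
Base metal shear (8 mm plate): yield φR_n = 1.0×0.6×345×8×172 = 284.8 kN; rupture φR_n = 0.75×0.6×450×8×172 = 278.6 kN; take 278.6 kN (rupture).
Tension yield (gross): A_g = 62×8 = 496 mm². φR_n = 0.90 × 345 × 496 = 154.0 kN.
Governing: min(134.1, 278.6, 154.0) = 134.1 kN → weld metal.

134.1 kN (weld metal governs)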